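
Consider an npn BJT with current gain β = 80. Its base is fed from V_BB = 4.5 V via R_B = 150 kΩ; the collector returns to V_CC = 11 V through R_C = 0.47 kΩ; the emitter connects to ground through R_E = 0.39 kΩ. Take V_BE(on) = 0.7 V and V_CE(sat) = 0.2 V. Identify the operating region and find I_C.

Assume active. Base-emitter loop: I_B = (V_BB − V_BE)/(R_B + (β+1)R_E) = (4.5 − 0.7)/(150 + 81×0.39) = 0.0209 mA.
I_C = β·I_B = 80×0.0209 = 1.67 mA.
V_CE = V_CC − I_C·R_C − I_E·R_E = 11 − 1.67×0.47 − 1.7×0.39 = 9.55 V > V_CE(sat), so the active-region assumption holds.

active; I_C ≈ 1.7 mA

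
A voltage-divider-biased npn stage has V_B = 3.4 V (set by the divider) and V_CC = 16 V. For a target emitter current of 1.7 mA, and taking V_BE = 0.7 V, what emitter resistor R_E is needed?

R_E ≈ 1.6 kΩ

V_E = V_B − V_BE = 3.4 − 0.7 = 2.7 V.
R_E = V_E / I_E = 2.7 / 1.7 = 1.59 kΩ.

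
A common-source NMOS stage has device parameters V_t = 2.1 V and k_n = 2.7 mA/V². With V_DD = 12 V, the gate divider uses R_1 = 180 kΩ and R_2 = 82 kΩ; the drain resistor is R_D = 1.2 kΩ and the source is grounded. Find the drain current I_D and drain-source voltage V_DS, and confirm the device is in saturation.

I_D ≈ 3.7 mA, V_DS ≈ 7.6 V

V_G = V_DD·R_2/(R_1+R_2) = 12×82/262 = 3.76 V. With the source grounded, V_GS = V_G = 3.76 V.
Assume saturation: I_D = (k_n/2)(V_GS − V_t)² = (2.7/2)×(3.76 − 2.1)² = 1.35×1.66² = 3.7 mA.
V_DS = V_DD − I_D·R_D = 12 − 3.7×1.2 = 7.56 V.
Saturation requires V_DS ≥ V_GS − V_t = 1.66 V; 7.56 ≥ 1.66 ✓.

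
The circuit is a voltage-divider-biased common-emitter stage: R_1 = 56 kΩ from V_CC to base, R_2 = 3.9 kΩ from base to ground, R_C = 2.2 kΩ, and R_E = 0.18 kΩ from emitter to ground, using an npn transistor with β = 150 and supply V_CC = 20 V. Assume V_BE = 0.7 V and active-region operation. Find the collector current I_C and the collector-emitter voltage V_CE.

I_C ≈ 2.9 mA, V_CE ≈ 13 V

Thevenize the base divider: V_Th = V_CC·R_2/(R_1+R_2) = 20×3.9/59.9 = 1.3 V, R_Th = R_1‖R_2 = 3.65 kΩ.
Base-emitter loop: V_Th = I_B·R_Th + V_BE + (β+1)I_B·R_E, so I_B = (1.3 − 0.7) / (3.65 + 151×0.18) = 0.0195 mA.
I_C = β·I_B = 150×0.0195 = 2.93 mA, and I_E = (β+1)I_B = 2.95 mA.
V_CE = V_CC − I_C·R_C − I_E·R_E = 20 − 2.93×2.2 − 2.95×0.18 = 13 V.
V_CE = 13 V > 0.2 V confirms active-region operation.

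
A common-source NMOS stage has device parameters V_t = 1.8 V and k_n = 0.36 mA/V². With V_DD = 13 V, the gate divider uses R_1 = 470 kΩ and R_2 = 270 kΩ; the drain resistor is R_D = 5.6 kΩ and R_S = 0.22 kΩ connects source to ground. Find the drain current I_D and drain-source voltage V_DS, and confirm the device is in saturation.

I_D ≈ 1.3 mA, V_DS ≈ 5.6 V

V_G = V_DD·R_2/(R_1+R_2) = 13×270/740 = 4.74 V.
Assume saturation: I_D = (k_n/2)(V_GS − V_t)² with V_GS = V_G − I_D·R_S = 4.74 − 0.22·I_D.
Substituting gives 0.00871·I_D² − 1.23·I_D + 1.56 = 0, with roots I_D = 1.28 or 140 mA.
The root I_D = 140 mA gives V_GS = -26.1 V ≤ V_t, so take I_D = 1.28 mA.
Then V_GS = 4.46 V and V_DS = V_DD − I_D(R_D+R_S) = 13 − 1.28×5.82 = 5.57 V.
Saturation requires V_DS ≥ V_GS − V_t = 2.66 V; 5.57 ≥ 2.66 ✓.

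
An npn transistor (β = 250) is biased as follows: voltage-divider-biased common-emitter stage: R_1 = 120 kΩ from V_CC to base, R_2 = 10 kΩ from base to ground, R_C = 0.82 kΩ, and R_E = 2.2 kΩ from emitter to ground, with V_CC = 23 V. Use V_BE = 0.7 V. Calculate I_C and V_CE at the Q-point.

Thevenize the base divider: V_Th = V_CC·R_2/(R_1+R_2) = 23×10/130 = 1.77 V, R_Th = R_1‖R_2 = 9.23 kΩ.
Base-emitter loop: V_Th = I_B·R_Th + V_BE + (β+1)I_B·R_E, so I_B = (1.77 − 0.7) / (9.23 + 251×2.2) = 0.0019 mA.
I_C = β·I_B = 250×0.0019 = 0.476 mA, and I_E = (β+1)I_B = 0.478 mA.
V_CE = V_CC − I_C·R_C − I_E·R_E = 23 − 0.476×0.82 − 0.478×2.2 = 21.6 V.
V_CE = 21.6 V > 0.2 V confirms active-region operation.

I_C ≈ 0.48 mA, V_CE ≈ 22 V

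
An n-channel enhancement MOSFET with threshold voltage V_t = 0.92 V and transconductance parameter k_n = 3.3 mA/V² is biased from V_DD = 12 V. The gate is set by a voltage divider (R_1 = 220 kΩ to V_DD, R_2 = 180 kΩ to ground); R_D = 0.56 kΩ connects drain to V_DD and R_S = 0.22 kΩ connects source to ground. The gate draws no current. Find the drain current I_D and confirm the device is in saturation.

I_D ≈ 9.5 mA

V_G = V_DD·R_2/(R_1+R_2) = 12×180/400 = 5.4 V.
Assume saturation: I_D = (k_n/2)(V_GS − V_t)² with V_GS = V_G − I_D·R_S = 5.4 − 0.22·I_D.
Substituting gives 0.0799·I_D² − 4.25·I_D + 33.1 = 0, with roots I_D = 9.47 or 43.8 mA.
The root I_D = 43.8 mA gives V_GS = -4.23 V ≤ V_t, so take I_D = 9.47 mA.
Then V_GS = 3.32 V and V_DS = V_DD − I_D(R_D+R_S) = 12 − 9.47×0.78 = 4.61 V.
Saturation requires V_DS ≥ V_GS − V_t = 2.4 V; 4.61 ≥ 2.4 ✓.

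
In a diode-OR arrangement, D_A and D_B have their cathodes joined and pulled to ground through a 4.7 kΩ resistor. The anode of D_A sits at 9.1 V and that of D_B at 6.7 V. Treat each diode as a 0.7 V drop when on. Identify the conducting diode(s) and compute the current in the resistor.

Only D_A conducts; I_R ≈ 1.8 mA

Assume both conduct. Then node N would need to be at both 9.1−0.7 = 8.4 V and 6.7−0.7 = 6 V, which is impossible.
Assume only D_A conducts: V_N = 9.1 − 0.7 = 8.4 V, so I_R = 8.4/4.7 = 1.79 mA.
Check D_B: its anode-to-cathode voltage is 6.7 − 8.4 = -1.7 V < 0.7 V, so it is off. The assumption is consistent.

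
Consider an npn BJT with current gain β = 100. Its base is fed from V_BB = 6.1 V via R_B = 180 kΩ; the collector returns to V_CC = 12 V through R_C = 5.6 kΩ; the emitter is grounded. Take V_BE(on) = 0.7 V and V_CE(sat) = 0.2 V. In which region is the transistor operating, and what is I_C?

saturation; I_C ≈ 2.1 mA

Assume active: I_B = (6.1 − 0.7)/180 = 0.03 mA, giving I_C = β·I_B = 3 mA.
But then V_CE = 12 − 3×5.6 = -4.8 V < V_CE(sat) = 0.2 V — impossible in the active region.
So the transistor is saturated. With V_CE = 0.2 V, I_C = (V_CC − 0.2)/R_C = 11.8/5.6 = 2.11 mA.
Check: β·I_B = 3 mA > I_C = 2.11 mA, confirming saturation.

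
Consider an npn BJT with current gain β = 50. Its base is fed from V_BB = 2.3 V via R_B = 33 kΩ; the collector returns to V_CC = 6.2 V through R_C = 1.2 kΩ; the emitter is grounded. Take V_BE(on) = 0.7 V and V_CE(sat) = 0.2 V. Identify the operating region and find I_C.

active; I_C ≈ 2.4 mA

Assume active. Base-emitter loop: I_B = (V_BB − V_BE)/R_B = (2.3 − 0.7)/33 = 0.0485 mA.
I_C = β·I_B = 50×0.0485 = 2.42 mA.
V_CE = V_CC − I_C·R_C = 6.2 − 2.42×1.2 = 3.29 V > V_CE(sat), so the active-region assumption holds.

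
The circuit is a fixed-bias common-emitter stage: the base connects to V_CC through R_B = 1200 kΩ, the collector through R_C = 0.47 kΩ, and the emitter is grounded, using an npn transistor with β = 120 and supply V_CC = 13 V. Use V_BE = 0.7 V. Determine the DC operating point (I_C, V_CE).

Base loop: V_CC = I_B·R_B + V_BE, so I_B = (13 − 0.7)/1200 kΩ = 0.0103 mA.
In the active region I_C = β·I_B = 120 × 0.0103 = 1.23 mA.
Collector loop: V_CE = V_CC − I_C·R_C = 13 − 1.23×0.47 = 12.4 V.
Since V_CE = 12.4 V > V_CE(sat) ≈ 0.2 V, the transistor is in the active region as assumed.

I_C ≈ 1.2 mA, V_CE ≈ 12 V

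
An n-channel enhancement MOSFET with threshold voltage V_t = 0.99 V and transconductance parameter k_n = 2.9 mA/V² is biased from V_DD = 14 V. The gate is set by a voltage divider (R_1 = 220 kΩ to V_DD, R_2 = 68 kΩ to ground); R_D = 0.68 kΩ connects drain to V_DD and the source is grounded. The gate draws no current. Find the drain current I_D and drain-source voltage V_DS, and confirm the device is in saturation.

V_G = V_DD·R_2/(R_1+R_2) = 14×68/288 = 3.31 V. With the source grounded, V_GS = V_G = 3.31 V.
Assume saturation: I_D = (k_n/2)(V_GS − V_t)² = (2.9/2)×(3.31 − 0.99)² = 1.45×2.32² = 7.77 mA.
V_DS = V_DD − I_D·R_D = 14 − 7.77×0.68 = 8.71 V.
Saturation requires V_DS ≥ V_GS − V_t = 2.32 V; 8.71 ≥ 2.32 ✓.

I_D ≈ 7.8 mA, V_DS ≈ 8.7 V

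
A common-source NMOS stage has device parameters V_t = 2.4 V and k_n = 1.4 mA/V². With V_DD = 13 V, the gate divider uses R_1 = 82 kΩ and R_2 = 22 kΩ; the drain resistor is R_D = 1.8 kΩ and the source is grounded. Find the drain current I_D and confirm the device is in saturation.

I_D ≈ 0.086 mA

V_G = V_DD·R_2/(R_1+R_2) = 13×22/104 = 2.75 V. With the source grounded, V_GS = V_G = 2.75 V.
Assume saturation: I_D = (k_n/2)(V_GS − V_t)² = (1.4/2)×(2.75 − 2.4)² = 0.7×0.35² = 0.0858 mA.
V_DS = V_DD − I_D·R_D = 13 − 0.0858×1.8 = 12.8 V.
Saturation requires V_DS ≥ V_GS − V_t = 0.35 V; 12.8 ≥ 0.35 ✓.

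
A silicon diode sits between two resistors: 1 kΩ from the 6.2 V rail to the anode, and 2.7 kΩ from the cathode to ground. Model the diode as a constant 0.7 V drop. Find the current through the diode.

I ≈ 1.5 mA

The two resistors are in series with the diode, so KVL gives 6.2 = I·1 + 0.7 + I·2.7.
I = (6.2 − 0.7) / (1 + 2.7) kΩ = 5.5 / 3.7 = 1.49 mA.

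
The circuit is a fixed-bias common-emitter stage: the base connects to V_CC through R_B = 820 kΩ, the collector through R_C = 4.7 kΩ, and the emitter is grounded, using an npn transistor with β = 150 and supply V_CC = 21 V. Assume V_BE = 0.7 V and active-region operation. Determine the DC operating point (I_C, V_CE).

Base loop: V_CC = I_B·R_B + V_BE, so I_B = (21 − 0.7)/820 kΩ = 0.0248 mA.
In the active region I_C = β·I_B = 150 × 0.0248 = 3.71 mA.
Collector loop: V_CE = V_CC − I_C·R_C = 21 − 3.71×4.7 = 3.55 V.
Since V_CE = 3.55 V > V_CE(sat) ≈ 0.2 V, the transistor is in the active region as assumed.

I_C ≈ 3.7 mA, V_CE ≈ 3.5 V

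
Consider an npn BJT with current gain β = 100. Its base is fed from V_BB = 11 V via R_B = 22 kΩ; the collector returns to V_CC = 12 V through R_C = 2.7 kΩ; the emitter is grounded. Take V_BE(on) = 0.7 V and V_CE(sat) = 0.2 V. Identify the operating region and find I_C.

Assume active: I_B = (11 − 0.7)/22 = 0.468 mA, giving I_C = β·I_B = 46.8 mA.
But then V_CE = 12 − 46.8×2.7 = -114 V < V_CE(sat) = 0.2 V — impossible in the active region.
So the transistor is saturated. With V_CE = 0.2 V, I_C = (V_CC − 0.2)/R_C = 11.8/2.7 = 4.37 mA.
Check: β·I_B = 46.8 mA > I_C = 4.37 mA, confirming saturation.

saturation; I_C ≈ 4.4 mA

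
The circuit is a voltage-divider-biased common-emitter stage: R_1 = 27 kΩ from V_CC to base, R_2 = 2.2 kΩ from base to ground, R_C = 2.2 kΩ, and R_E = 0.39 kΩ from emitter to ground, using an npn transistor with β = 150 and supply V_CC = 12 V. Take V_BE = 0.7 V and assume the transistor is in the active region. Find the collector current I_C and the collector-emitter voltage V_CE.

Thevenize the base divider: V_Th = V_CC·R_2/(R_1+R_2) = 12×2.2/29.2 = 0.904 V, R_Th = R_1‖R_2 = 2.03 kΩ.
Base-emitter loop: V_Th = I_B·R_Th + V_BE + (β+1)I_B·R_E, so I_B = (0.904 − 0.7) / (2.03 + 151×0.39) = 0.00335 mA.
I_C = β·I_B = 150×0.00335 = 0.503 mA, and I_E = (β+1)I_B = 0.506 mA.
V_CE = V_CC − I_C·R_C − I_E·R_E = 12 − 0.503×2.2 − 0.506×0.39 = 10.7 V.
V_CE = 10.7 V > 0.2 V confirms active-region operation.

I_C ≈ 0.5 mA, V_CE ≈ 11 V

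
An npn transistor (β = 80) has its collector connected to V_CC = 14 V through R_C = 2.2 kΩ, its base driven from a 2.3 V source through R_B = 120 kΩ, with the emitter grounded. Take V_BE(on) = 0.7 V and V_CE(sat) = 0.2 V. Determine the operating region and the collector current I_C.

Assume active. Base-emitter loop: I_B = (V_BB − V_BE)/R_B = (2.3 − 0.7)/120 = 0.0133 mA.
I_C = β·I_B = 80×0.0133 = 1.07 mA.
V_CE = V_CC − I_C·R_C = 14 − 1.07×2.2 = 11.7 V > V_CE(sat), so the active-region assumption holds.

active; I_C ≈ 1.1 mA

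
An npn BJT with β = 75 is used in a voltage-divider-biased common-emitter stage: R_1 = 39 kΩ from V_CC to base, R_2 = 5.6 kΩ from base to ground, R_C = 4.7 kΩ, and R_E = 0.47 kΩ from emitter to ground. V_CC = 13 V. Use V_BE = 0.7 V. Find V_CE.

V_CE ≈ 4.1 V

Thevenize the base divider: V_Th = V_CC·R_2/(R_1+R_2) = 13×5.6/44.6 = 1.63 V, R_Th = R_1‖R_2 = 4.9 kΩ.
Base-emitter loop: V_Th = I_B·R_Th + V_BE + (β+1)I_B·R_E, so I_B = (1.63 − 0.7) / (4.9 + 76×0.47) = 0.023 mA.
I_C = β·I_B = 75×0.023 = 1.72 mA, and I_E = (β+1)I_B = 1.74 mA.
V_CE = V_CC − I_C·R_C − I_E·R_E = 13 − 1.72×4.7 − 1.74×0.47 = 4.09 V.
V_CE = 4.09 V > 0.2 V confirms active-region operation.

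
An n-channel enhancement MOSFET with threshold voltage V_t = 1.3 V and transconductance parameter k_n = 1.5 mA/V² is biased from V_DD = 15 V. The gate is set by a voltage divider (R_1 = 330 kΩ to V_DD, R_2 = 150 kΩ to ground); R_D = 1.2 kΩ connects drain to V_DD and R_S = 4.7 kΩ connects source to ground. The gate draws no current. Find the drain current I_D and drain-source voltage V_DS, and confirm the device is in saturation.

I_D ≈ 0.54 mA, V_DS ≈ 12 V

V_G = V_DD·R_2/(R_1+R_2) = 15×150/480 = 4.69 V.
Assume saturation: I_D = (k_n/2)(V_GS − V_t)² with V_GS = V_G − I_D·R_S = 4.69 − 4.7·I_D.
Substituting gives 16.6·I_D² − 24.9·I_D + 8.61 = 0, with roots I_D = 0.54 or 0.962 mA.
The root I_D = 0.962 mA gives V_GS = 0.168 V ≤ V_t, so take I_D = 0.54 mA.
Then V_GS = 2.15 V and V_DS = V_DD − I_D(R_D+R_S) = 15 − 0.54×5.9 = 11.8 V.
Saturation requires V_DS ≥ V_GS − V_t = 0.849 V; 11.8 ≥ 0.849 ✓.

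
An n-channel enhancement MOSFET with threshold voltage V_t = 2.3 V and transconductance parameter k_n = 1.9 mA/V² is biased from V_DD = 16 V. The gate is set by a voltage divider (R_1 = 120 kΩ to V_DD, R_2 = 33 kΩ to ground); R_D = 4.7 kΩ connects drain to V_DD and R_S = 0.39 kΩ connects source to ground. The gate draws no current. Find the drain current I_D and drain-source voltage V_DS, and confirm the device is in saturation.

I_D ≈ 0.72 mA, V_DS ≈ 12 V

V_G = V_DD·R_2/(R_1+R_2) = 16×33/153 = 3.45 V.
Assume saturation: I_D = (k_n/2)(V_GS − V_t)² with V_GS = V_G − I_D·R_S = 3.45 − 0.39·I_D.
Substituting gives 0.144·I_D² − 1.85·I_D + 1.26 = 0, with roots I_D = 0.72 or 12.1 mA.
The root I_D = 12.1 mA gives V_GS = -1.27 V ≤ V_t, so take I_D = 0.72 mA.
Then V_GS = 3.17 V and V_DS = V_DD − I_D(R_D+R_S) = 16 − 0.72×5.09 = 12.3 V.
Saturation requires V_DS ≥ V_GS − V_t = 0.87 V; 12.3 ≥ 0.87 ✓.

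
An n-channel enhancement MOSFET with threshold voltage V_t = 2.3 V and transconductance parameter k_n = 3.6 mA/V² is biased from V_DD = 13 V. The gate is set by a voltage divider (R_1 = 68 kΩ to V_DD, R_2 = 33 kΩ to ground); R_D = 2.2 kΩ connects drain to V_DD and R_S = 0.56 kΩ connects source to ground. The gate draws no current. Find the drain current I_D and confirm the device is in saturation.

I_D ≈ 1.7 mA

V_G = V_DD·R_2/(R_1+R_2) = 13×33/101 = 4.25 V.
Assume saturation: I_D = (k_n/2)(V_GS − V_t)² with V_GS = V_G − I_D·R_S = 4.25 − 0.56·I_D.
Substituting gives 0.564·I_D² − 4.93·I_D + 6.83 = 0, with roots I_D = 1.73 or 7 mA.
The root I_D = 7 mA gives V_GS = 0.328 V ≤ V_t, so take I_D = 1.73 mA.
Then V_GS = 3.28 V and V_DS = V_DD − I_D(R_D+R_S) = 13 − 1.73×2.76 = 8.23 V.
Saturation requires V_DS ≥ V_GS − V_t = 0.98 V; 8.23 ≥ 0.98 ✓.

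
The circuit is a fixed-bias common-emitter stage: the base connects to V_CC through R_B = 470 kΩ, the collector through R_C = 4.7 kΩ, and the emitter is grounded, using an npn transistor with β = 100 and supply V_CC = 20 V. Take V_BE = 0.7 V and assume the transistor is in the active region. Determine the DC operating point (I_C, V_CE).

I_C ≈ 4.1 mA, V_CE ≈ 0.7 V

Base loop: V_CC = I_B·R_B + V_BE, so I_B = (20 − 0.7)/470 kΩ = 0.0411 mA.
In the active region I_C = β·I_B = 100 × 0.0411 = 4.11 mA.
Collector loop: V_CE = V_CC − I_C·R_C = 20 − 4.11×4.7 = 0.7 V.
Since V_CE = 0.7 V > V_CE(sat) ≈ 0.2 V, the transistor is in the active region as assumed.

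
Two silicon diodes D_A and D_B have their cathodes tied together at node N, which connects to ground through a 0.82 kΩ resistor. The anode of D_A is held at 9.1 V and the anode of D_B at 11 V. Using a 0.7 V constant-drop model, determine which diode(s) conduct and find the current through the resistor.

Assume both conduct. Then node N would need to be at both 9.1−0.7 = 8.4 V and 11−0.7 = 10.3 V, which is impossible.
Assume only D_B conducts: V_N = 11 − 0.7 = 10.3 V, so I_R = 10.3/0.82 = 12.6 mA.
Check D_A: its anode-to-cathode voltage is 9.1 − 10.3 = -1.2 V < 0.7 V, so it is off. The assumption is consistent.

Only D_B conducts; I_R ≈ 13 mA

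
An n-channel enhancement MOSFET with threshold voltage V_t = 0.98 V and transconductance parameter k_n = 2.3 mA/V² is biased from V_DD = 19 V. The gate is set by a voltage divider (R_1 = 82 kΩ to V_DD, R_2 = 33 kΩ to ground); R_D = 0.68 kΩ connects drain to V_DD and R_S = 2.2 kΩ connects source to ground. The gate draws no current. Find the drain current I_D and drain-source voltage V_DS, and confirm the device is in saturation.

V_G = V_DD·R_2/(R_1+R_2) = 19×33/115 = 5.45 V.
Assume saturation: I_D = (k_n/2)(V_GS − V_t)² with V_GS = V_G − I_D·R_S = 5.45 − 2.2·I_D.
Substituting gives 5.57·I_D² − 23.6·I_D + 23 = 0, with roots I_D = 1.51 or 2.73 mA.
The root I_D = 2.73 mA gives V_GS = -0.562 V ≤ V_t, so take I_D = 1.51 mA.
Then V_GS = 2.13 V and V_DS = V_DD − I_D(R_D+R_S) = 19 − 1.51×2.88 = 14.6 V.
Saturation requires V_DS ≥ V_GS − V_t = 1.15 V; 14.6 ≥ 1.15 ✓.

I_D ≈ 1.5 mA, V_DS ≈ 15 V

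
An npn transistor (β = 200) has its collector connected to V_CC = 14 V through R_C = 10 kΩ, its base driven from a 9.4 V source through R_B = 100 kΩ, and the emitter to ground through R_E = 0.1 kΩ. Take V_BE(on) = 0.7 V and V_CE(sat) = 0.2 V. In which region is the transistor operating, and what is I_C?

Assume active: I_B = (9.4 − 0.7)/(100 + 201×0.1) = 0.0724 mA, I_C = β·I_B = 14.5 mA.
Then V_CE = 14 − 14.5×10 − 14.6×0.1 = -132 V < 0.2 V — the active assumption fails.
Re-solve with V_CE = 0.2 V. KCL at the emitter: V_E/R_E = (V_BB−0.7−V_E)/R_B + (V_CC−0.2−V_E)/R_C, giving V_E = 0.145 V.
I_C = (V_CC − 0.2 − V_E)/R_C = (13.8 − 0.145)/10 = 1.37 mA.
Check: I_B = (8.7 − 0.145)/100 = 0.0855 mA, and β·I_B = 17.1 mA > I_C, confirming saturation.

saturation; I_C ≈ 1.4 mA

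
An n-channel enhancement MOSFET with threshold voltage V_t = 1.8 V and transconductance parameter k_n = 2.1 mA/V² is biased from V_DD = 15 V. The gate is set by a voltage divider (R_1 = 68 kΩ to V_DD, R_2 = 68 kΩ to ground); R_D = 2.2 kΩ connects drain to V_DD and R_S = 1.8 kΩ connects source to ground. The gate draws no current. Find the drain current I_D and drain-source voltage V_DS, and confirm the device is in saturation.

I_D ≈ 2.3 mA, V_DS ≈ 5.6 V

V_G = V_DD·R_2/(R_1+R_2) = 15×68/136 = 7.5 V.
Assume saturation: I_D = (k_n/2)(V_GS − V_t)² with V_GS = V_G − I_D·R_S = 7.5 − 1.8·I_D.
Substituting gives 3.4·I_D² − 22.5·I_D + 34.1 = 0, with roots I_D = 2.34 or 4.29 mA.
The root I_D = 4.29 mA gives V_GS = -0.221 V ≤ V_t, so take I_D = 2.34 mA.
Then V_GS = 3.29 V and V_DS = V_DD − I_D(R_D+R_S) = 15 − 2.34×4 = 5.65 V.
Saturation requires V_DS ≥ V_GS − V_t = 1.49 V; 5.65 ≥ 1.49 ✓.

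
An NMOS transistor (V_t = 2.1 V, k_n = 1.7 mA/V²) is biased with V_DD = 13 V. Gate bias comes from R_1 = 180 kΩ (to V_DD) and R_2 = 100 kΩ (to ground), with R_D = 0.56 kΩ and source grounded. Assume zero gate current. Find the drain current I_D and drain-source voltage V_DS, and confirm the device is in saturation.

I_D ≈ 5.5 mA, V_DS ≈ 9.9 V

V_G = V_DD·R_2/(R_1+R_2) = 13×100/280 = 4.64 V. With the source grounded, V_GS = V_G = 4.64 V.
Assume saturation: I_D = (k_n/2)(V_GS − V_t)² = (1.7/2)×(4.64 − 2.1)² = 0.85×2.54² = 5.5 mA.
V_DS = V_DD − I_D·R_D = 13 − 5.5×0.56 = 9.92 V.
Saturation requires V_DS ≥ V_GS − V_t = 2.54 V; 9.92 ≥ 2.54 ✓.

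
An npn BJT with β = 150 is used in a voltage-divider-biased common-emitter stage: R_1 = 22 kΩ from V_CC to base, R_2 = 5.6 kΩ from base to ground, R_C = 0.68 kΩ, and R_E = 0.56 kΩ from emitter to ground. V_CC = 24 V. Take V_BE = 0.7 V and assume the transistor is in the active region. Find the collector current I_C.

Thevenize the base divider: V_Th = V_CC·R_2/(R_1+R_2) = 24×5.6/27.6 = 4.87 V, R_Th = R_1‖R_2 = 4.46 kΩ.
Base-emitter loop: V_Th = I_B·R_Th + V_BE + (β+1)I_B·R_E, so I_B = (4.87 − 0.7) / (4.46 + 151×0.56) = 0.0468 mA.
I_C = β·I_B = 150×0.0468 = 7.03 mA, and I_E = (β+1)I_B = 7.07 mA.
V_CE = V_CC − I_C·R_C − I_E·R_E = 24 − 7.03×0.68 − 7.07×0.56 = 15.3 V.
V_CE = 15.3 V > 0.2 V confirms active-region operation.

I_C ≈ 7 mA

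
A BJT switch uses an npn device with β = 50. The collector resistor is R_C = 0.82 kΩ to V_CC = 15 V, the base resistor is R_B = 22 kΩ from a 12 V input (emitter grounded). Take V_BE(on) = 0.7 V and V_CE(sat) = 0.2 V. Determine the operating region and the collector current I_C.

saturation; I_C ≈ 18 mA

Assume active: I_B = (12 − 0.7)/22 = 0.514 mA, giving I_C = β·I_B = 25.7 mA.
But then V_CE = 15 − 25.7×0.82 = -6.06 V < V_CE(sat) = 0.2 V — impossible in the active region.
So the transistor is saturated. With V_CE = 0.2 V, I_C = (V_CC − 0.2)/R_C = 14.8/0.82 = 18 mA.
Check: β·I_B = 25.7 mA > I_C = 18 mA, confirming saturation.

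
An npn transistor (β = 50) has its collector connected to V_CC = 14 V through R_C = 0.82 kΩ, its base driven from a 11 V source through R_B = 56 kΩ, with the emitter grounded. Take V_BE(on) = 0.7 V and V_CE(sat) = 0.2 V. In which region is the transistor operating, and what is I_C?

active; I_C ≈ 9.2 mA

Assume active. Base-emitter loop: I_B = (V_BB − V_BE)/R_B = (11 − 0.7)/56 = 0.184 mA.
I_C = β·I_B = 50×0.184 = 9.2 mA.
V_CE = V_CC − I_C·R_C = 14 − 9.2×0.82 = 6.46 V > V_CE(sat), so the active-region assumption holds.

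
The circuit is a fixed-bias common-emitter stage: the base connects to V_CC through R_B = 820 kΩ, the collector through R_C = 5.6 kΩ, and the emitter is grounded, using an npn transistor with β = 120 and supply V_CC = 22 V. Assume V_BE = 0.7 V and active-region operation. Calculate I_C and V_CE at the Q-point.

I_C ≈ 3.1 mA, V_CE ≈ 4.5 V

Base loop: V_CC = I_B·R_B + V_BE, so I_B = (22 − 0.7)/820 kΩ = 0.026 mA.
In the active region I_C = β·I_B = 120 × 0.026 = 3.12 mA.
Collector loop: V_CE = V_CC − I_C·R_C = 22 − 3.12×5.6 = 4.54 V.
Since V_CE = 4.54 V > V_CE(sat) ≈ 0.2 V, the transistor is in the active region as assumed.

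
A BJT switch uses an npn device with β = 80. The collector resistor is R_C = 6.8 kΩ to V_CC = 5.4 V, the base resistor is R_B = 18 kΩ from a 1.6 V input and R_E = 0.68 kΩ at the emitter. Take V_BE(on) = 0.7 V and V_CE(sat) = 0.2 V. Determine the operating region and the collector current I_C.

saturation; I_C ≈ 0.69 mA

Assume active: I_B = (1.6 − 0.7)/(18 + 81×0.68) = 0.0123 mA, I_C = β·I_B = 0.985 mA.
Then V_CE = 5.4 − 0.985×6.8 − 0.998×0.68 = -1.98 V < 0.2 V — the active assumption fails.
Re-solve with V_CE = 0.2 V. KCL at the emitter: V_E/R_E = (V_BB−0.7−V_E)/R_B + (V_CC−0.2−V_E)/R_C, giving V_E = 0.487 V.
I_C = (V_CC − 0.2 − V_E)/R_C = (5.2 − 0.487)/6.8 = 0.693 mA.
Check: I_B = (0.9 − 0.487)/18 = 0.0229 mA, and β·I_B = 1.84 mA > I_C, confirming saturation.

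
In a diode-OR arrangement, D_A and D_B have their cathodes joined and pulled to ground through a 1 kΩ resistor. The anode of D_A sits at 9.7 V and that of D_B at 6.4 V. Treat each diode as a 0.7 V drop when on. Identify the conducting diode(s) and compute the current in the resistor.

Assume both conduct. Then node N would need to be at both 9.7−0.7 = 9 V and 6.4−0.7 = 5.7 V, which is impossible.
Assume only D_A conducts: V_N = 9.7 − 0.7 = 9 V, so I_R = 9/1 = 9 mA.
Check D_B: its anode-to-cathode voltage is 6.4 − 9 = -2.6 V < 0.7 V, so it is off. The assumption is consistent.

Only D_A conducts; I_R ≈ 9 mA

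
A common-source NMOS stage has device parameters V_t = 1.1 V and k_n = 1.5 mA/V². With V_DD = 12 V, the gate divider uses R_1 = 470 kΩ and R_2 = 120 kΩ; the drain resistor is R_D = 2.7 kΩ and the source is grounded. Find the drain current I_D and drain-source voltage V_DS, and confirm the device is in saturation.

V_G = V_DD·R_2/(R_1+R_2) = 12×120/590 = 2.44 V. With the source grounded, V_GS = V_G = 2.44 V.
Assume saturation: I_D = (k_n/2)(V_GS − V_t)² = (1.5/2)×(2.44 − 1.1)² = 0.75×1.34² = 1.35 mA.
V_DS = V_DD − I_D·R_D = 12 − 1.35×2.7 = 8.36 V.
Saturation requires V_DS ≥ V_GS − V_t = 1.34 V; 8.36 ≥ 1.34 ✓.

I_D ≈ 1.3 mA, V_DS ≈ 8.4 V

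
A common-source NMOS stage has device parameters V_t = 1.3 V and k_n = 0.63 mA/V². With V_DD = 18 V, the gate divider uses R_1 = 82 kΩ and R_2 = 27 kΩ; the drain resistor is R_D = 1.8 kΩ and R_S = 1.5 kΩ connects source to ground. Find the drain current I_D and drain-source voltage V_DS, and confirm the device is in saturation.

V_G = V_DD·R_2/(R_1+R_2) = 18×27/109 = 4.46 V.
Assume saturation: I_D = (k_n/2)(V_GS − V_t)² with V_GS = V_G − I_D·R_S = 4.46 − 1.5·I_D.
Substituting gives 0.709·I_D² − 3.98·I_D + 3.14 = 0, with roots I_D = 0.949 or 4.67 mA.
The root I_D = 4.67 mA gives V_GS = -2.55 V ≤ V_t, so take I_D = 0.949 mA.
Then V_GS = 3.04 V and V_DS = V_DD − I_D(R_D+R_S) = 18 − 0.949×3.3 = 14.9 V.
Saturation requires V_DS ≥ V_GS − V_t = 1.74 V; 14.9 ≥ 1.74 ✓.

I_D ≈ 0.95 mA, V_DS ≈ 15 V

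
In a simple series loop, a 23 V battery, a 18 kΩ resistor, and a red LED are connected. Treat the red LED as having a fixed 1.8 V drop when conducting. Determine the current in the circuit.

KVL around the loop: 23 = V_D + I·R = 1.8 + I × 18 kΩ.
So I = (23 − 1.8) / 18 kΩ = 21.2 / 18 = 1.18 mA.

I ≈ 1.2 mA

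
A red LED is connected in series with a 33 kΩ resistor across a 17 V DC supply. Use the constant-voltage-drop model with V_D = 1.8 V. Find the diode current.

KVL around the loop: 17 = V_D + I·R = 1.8 + I × 33 kΩ.
So I = (17 − 1.8) / 33 kΩ = 15.2 / 33 = 0.461 mA.

I ≈ 0.46 mA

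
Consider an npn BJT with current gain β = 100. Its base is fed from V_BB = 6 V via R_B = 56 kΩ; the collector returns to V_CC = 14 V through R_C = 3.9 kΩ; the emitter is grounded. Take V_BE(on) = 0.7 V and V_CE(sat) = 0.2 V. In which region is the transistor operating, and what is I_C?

Assume active: I_B = (6 − 0.7)/56 = 0.0946 mA, giving I_C = β·I_B = 9.46 mA.
But then V_CE = 14 − 9.46×3.9 = -22.9 V < V_CE(sat) = 0.2 V — impossible in the active region.
So the transistor is saturated. With V_CE = 0.2 V, I_C = (V_CC − 0.2)/R_C = 13.8/3.9 = 3.54 mA.
Check: β·I_B = 9.46 mA > I_C = 3.54 mA, confirming saturation.

saturation; I_C ≈ 3.5 mA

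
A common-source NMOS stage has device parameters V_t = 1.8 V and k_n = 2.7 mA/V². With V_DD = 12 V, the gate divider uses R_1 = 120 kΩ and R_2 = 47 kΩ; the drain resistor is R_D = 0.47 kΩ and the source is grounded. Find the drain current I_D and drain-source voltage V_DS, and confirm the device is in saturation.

V_G = V_DD·R_2/(R_1+R_2) = 12×47/167 = 3.38 V. With the source grounded, V_GS = V_G = 3.38 V.
Assume saturation: I_D = (k_n/2)(V_GS − V_t)² = (2.7/2)×(3.38 − 1.8)² = 1.35×1.58² = 3.36 mA.
V_DS = V_DD − I_D·R_D = 12 − 3.36×0.47 = 10.4 V.
Saturation requires V_DS ≥ V_GS − V_t = 1.58 V; 10.4 ≥ 1.58 ✓.

I_D ≈ 3.4 mA, V_DS ≈ 10 V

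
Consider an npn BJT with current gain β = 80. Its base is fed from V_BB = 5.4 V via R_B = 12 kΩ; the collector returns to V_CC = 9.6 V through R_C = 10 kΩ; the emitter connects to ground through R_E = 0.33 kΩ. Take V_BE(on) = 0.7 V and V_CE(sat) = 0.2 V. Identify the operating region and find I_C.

saturation; I_C ≈ 0.9 mA

Assume active: I_B = (5.4 − 0.7)/(12 + 81×0.33) = 0.121 mA, I_C = β·I_B = 9.71 mA.
Then V_CE = 9.6 − 9.71×10 − 9.83×0.33 = -90.7 V < 0.2 V — the active assumption fails.
Re-solve with V_CE = 0.2 V. KCL at the emitter: V_E/R_E = (V_BB−0.7−V_E)/R_B + (V_CC−0.2−V_E)/R_C, giving V_E = 0.414 V.
I_C = (V_CC − 0.2 − V_E)/R_C = (9.4 − 0.414)/10 = 0.899 mA.
Check: I_B = (4.7 − 0.414)/12 = 0.357 mA, and β·I_B = 28.6 mA > I_C, confirming saturation.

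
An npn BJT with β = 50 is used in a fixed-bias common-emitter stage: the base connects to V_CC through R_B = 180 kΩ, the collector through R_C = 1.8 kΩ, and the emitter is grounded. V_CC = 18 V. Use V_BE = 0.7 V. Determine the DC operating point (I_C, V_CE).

I_C ≈ 4.8 mA, V_CE ≈ 9.3 V

Base loop: V_CC = I_B·R_B + V_BE, so I_B = (18 − 0.7)/180 kΩ = 0.0961 mA.
In the active region I_C = β·I_B = 50 × 0.0961 = 4.81 mA.
Collector loop: V_CE = V_CC − I_C·R_C = 18 − 4.81×1.8 = 9.35 V.
Since V_CE = 9.35 V > V_CE(sat) ≈ 0.2 V, the transistor is in the active region as assumed.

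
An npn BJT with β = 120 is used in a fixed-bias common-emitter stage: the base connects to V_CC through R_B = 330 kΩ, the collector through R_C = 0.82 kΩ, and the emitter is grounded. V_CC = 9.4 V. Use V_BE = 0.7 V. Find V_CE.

V_CE ≈ 6.8 V

Base loop: V_CC = I_B·R_B + V_BE, so I_B = (9.4 − 0.7)/330 kΩ = 0.0264 mA.
In the active region I_C = β·I_B = 120 × 0.0264 = 3.16 mA.
Collector loop: V_CE = V_CC − I_C·R_C = 9.4 − 3.16×0.82 = 6.81 V.
Since V_CE = 6.81 V > V_CE(sat) ≈ 0.2 V, the transistor is in the active region as assumed.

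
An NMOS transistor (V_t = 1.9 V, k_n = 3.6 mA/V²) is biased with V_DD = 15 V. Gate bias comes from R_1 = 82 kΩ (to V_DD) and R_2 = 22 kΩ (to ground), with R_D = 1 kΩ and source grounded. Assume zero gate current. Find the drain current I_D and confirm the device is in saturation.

V_G = V_DD·R_2/(R_1+R_2) = 15×22/104 = 3.17 V. With the source grounded, V_GS = V_G = 3.17 V.
Assume saturation: I_D = (k_n/2)(V_GS − V_t)² = (3.6/2)×(3.17 − 1.9)² = 1.8×1.27² = 2.92 mA.
V_DS = V_DD − I_D·R_D = 15 − 2.92×1 = 12.1 V.
Saturation requires V_DS ≥ V_GS − V_t = 1.27 V; 12.1 ≥ 1.27 ✓.

I_D ≈ 2.9 mA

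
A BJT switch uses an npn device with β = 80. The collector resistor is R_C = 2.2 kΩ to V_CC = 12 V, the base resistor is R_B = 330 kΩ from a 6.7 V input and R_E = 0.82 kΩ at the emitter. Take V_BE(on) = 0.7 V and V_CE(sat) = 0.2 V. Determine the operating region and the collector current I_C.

active; I_C ≈ 1.2 mA

Assume active. Base-emitter loop: I_B = (V_BB − V_BE)/(R_B + (β+1)R_E) = (6.7 − 0.7)/(330 + 81×0.82) = 0.0151 mA.
I_C = β·I_B = 80×0.0151 = 1.21 mA.
V_CE = V_CC − I_C·R_C − I_E·R_E = 12 − 1.21×2.2 − 1.23×0.82 = 8.33 V > V_CE(sat), so the active-region assumption holds.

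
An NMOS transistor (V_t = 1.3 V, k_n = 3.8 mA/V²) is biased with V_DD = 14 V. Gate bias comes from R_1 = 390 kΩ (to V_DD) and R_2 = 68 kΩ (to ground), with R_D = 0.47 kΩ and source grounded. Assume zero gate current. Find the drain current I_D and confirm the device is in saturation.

V_G = V_DD·R_2/(R_1+R_2) = 14×68/458 = 2.08 V. With the source grounded, V_GS = V_G = 2.08 V.
Assume saturation: I_D = (k_n/2)(V_GS − V_t)² = (3.8/2)×(2.08 − 1.3)² = 1.9×0.779² = 1.15 mA.
V_DS = V_DD − I_D·R_D = 14 − 1.15×0.47 = 13.5 V.
Saturation requires V_DS ≥ V_GS − V_t = 0.779 V; 13.5 ≥ 0.779 ✓.

I_D ≈ 1.2 mA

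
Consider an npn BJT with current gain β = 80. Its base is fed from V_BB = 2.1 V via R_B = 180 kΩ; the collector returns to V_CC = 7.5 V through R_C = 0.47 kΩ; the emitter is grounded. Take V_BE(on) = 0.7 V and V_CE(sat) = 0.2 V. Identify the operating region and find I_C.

Assume active. Base-emitter loop: I_B = (V_BB − V_BE)/R_B = (2.1 − 0.7)/180 = 0.00778 mA.
I_C = β·I_B = 80×0.00778 = 0.622 mA.
V_CE = V_CC − I_C·R_C = 7.5 − 0.622×0.47 = 7.21 V > V_CE(sat), so the active-region assumption holds.

active; I_C ≈ 0.62 mA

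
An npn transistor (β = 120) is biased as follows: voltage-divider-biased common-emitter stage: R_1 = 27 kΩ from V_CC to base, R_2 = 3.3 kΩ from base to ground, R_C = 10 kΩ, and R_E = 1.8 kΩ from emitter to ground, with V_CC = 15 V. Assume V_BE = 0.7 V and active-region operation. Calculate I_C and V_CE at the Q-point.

I_C ≈ 0.51 mA, V_CE ≈ 9 V

Thevenize the base divider: V_Th = V_CC·R_2/(R_1+R_2) = 15×3.3/30.3 = 1.63 V, R_Th = R_1‖R_2 = 2.94 kΩ.
Base-emitter loop: V_Th = I_B·R_Th + V_BE + (β+1)I_B·R_E, so I_B = (1.63 − 0.7) / (2.94 + 121×1.8) = 0.00423 mA.
I_C = β·I_B = 120×0.00423 = 0.508 mA, and I_E = (β+1)I_B = 0.512 mA.
V_CE = V_CC − I_C·R_C − I_E·R_E = 15 − 0.508×10 − 0.512×1.8 = 9 V.
V_CE = 9 V > 0.2 V confirms active-region operation.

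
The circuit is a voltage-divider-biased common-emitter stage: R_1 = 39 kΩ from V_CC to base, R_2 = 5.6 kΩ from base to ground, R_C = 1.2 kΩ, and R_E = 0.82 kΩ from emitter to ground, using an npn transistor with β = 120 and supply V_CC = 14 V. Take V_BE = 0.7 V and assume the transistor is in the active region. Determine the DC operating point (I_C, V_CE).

I_C ≈ 1.2 mA, V_CE ≈ 12 V

Thevenize the base divider: V_Th = V_CC·R_2/(R_1+R_2) = 14×5.6/44.6 = 1.76 V, R_Th = R_1‖R_2 = 4.9 kΩ.
Base-emitter loop: V_Th = I_B·R_Th + V_BE + (β+1)I_B·R_E, so I_B = (1.76 − 0.7) / (4.9 + 121×0.82) = 0.0102 mA.
I_C = β·I_B = 120×0.0102 = 1.22 mA, and I_E = (β+1)I_B = 1.23 mA.
V_CE = V_CC − I_C·R_C − I_E·R_E = 14 − 1.22×1.2 − 1.23×0.82 = 11.5 V.
V_CE = 11.5 V > 0.2 V confirms active-region operation.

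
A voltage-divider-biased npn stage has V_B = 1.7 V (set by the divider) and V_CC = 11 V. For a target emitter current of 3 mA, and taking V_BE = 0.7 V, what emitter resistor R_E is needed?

R_E ≈ 0.33 kΩ

V_E = V_B − V_BE = 1.7 − 0.7 = 1 V.
R_E = V_E / I_E = 1 / 3 = 0.333 kΩ.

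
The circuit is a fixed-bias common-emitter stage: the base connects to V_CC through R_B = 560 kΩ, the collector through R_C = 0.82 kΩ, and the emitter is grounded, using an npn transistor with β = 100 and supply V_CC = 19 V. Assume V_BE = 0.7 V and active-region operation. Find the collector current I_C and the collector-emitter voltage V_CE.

Base loop: V_CC = I_B·R_B + V_BE, so I_B = (19 − 0.7)/560 kΩ = 0.0327 mA.
In the active region I_C = β·I_B = 100 × 0.0327 = 3.27 mA.
Collector loop: V_CE = V_CC − I_C·R_C = 19 − 3.27×0.82 = 16.3 V.
Since V_CE = 16.3 V > V_CE(sat) ≈ 0.2 V, the transistor is in the active region as assumed.

I_C ≈ 3.3 mA, V_CE ≈ 16 V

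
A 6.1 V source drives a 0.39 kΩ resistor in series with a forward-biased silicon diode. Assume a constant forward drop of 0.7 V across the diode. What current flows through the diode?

I ≈ 14 mA

KVL around the loop: 6.1 = V_D + I·R = 0.7 + I × 0.39 kΩ.
So I = (6.1 − 0.7) / 0.39 kΩ = 5.4 / 0.39 = 13.8 mA.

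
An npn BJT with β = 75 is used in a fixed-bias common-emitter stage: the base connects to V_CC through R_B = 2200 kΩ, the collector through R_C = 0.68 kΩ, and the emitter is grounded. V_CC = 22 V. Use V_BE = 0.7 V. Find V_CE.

Base loop: V_CC = I_B·R_B + V_BE, so I_B = (22 − 0.7)/2200 kΩ = 0.00968 mA.
In the active region I_C = β·I_B = 75 × 0.00968 = 0.726 mA.
Collector loop: V_CE = V_CC − I_C·R_C = 22 − 0.726×0.68 = 21.5 V.
Since V_CE = 21.5 V > V_CE(sat) ≈ 0.2 V, the transistor is in the active region as assumed.

V_CE ≈ 22 V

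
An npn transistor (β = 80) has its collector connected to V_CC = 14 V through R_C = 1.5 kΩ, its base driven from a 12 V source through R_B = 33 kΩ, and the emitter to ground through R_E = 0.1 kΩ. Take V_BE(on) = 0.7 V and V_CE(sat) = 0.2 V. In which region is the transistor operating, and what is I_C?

saturation; I_C ≈ 8.6 mA

Assume active: I_B = (12 − 0.7)/(33 + 81×0.1) = 0.275 mA, I_C = β·I_B = 22 mA.
Then V_CE = 14 − 22×1.5 − 22.3×0.1 = -21.2 V < 0.2 V — the active assumption fails.
Re-solve with V_CE = 0.2 V. KCL at the emitter: V_E/R_E = (V_BB−0.7−V_E)/R_B + (V_CC−0.2−V_E)/R_C, giving V_E = 0.892 V.
I_C = (V_CC − 0.2 − V_E)/R_C = (13.8 − 0.892)/1.5 = 8.61 mA.
Check: I_B = (11.3 − 0.892)/33 = 0.315 mA, and β·I_B = 25.2 mA > I_C, confirming saturation.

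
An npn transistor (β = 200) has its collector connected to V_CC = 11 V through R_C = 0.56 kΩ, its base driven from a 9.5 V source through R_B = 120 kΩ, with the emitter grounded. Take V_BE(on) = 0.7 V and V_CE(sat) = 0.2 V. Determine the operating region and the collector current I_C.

Assume active. Base-emitter loop: I_B = (V_BB − V_BE)/R_B = (9.5 − 0.7)/120 = 0.0733 mA.
I_C = β·I_B = 200×0.0733 = 14.7 mA.
V_CE = V_CC − I_C·R_C = 11 − 14.7×0.56 = 2.79 V > V_CE(sat), so the active-region assumption holds.

active; I_C ≈ 15 mA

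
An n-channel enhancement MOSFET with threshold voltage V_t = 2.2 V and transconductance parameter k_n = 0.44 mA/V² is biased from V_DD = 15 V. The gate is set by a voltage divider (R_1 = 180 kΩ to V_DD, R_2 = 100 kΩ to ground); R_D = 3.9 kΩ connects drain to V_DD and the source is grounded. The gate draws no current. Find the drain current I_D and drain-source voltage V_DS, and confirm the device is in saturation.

I_D ≈ 2.2 mA, V_DS ≈ 6.4 V

V_G = V_DD·R_2/(R_1+R_2) = 15×100/280 = 5.36 V. With the source grounded, V_GS = V_G = 5.36 V.
Assume saturation: I_D = (k_n/2)(V_GS − V_t)² = (0.44/2)×(5.36 − 2.2)² = 0.22×3.16² = 2.19 mA.
V_DS = V_DD − I_D·R_D = 15 − 2.19×3.9 = 6.45 V.
Saturation requires V_DS ≥ V_GS − V_t = 3.16 V; 6.45 ≥ 3.16 ✓.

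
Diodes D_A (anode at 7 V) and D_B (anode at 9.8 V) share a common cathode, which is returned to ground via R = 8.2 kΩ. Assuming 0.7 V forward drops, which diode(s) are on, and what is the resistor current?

Assume both conduct. Then node N would need to be at both 7−0.7 = 6.3 V and 9.8−0.7 = 9.1 V, which is impossible.
Assume only D_B conducts: V_N = 9.8 − 0.7 = 9.1 V, so I_R = 9.1/8.2 = 1.11 mA.
Check D_A: its anode-to-cathode voltage is 7 − 9.1 = -2.1 V < 0.7 V, so it is off. The assumption is consistent.

Only D_B conducts; I_R ≈ 1.1 mA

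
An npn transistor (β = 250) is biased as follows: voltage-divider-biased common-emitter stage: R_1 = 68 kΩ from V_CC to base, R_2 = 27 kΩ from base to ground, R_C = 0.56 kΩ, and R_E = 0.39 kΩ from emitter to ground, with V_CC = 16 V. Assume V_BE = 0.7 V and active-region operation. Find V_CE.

V_CE ≈ 8.2 V

Thevenize the base divider: V_Th = V_CC·R_2/(R_1+R_2) = 16×27/95 = 4.55 V, R_Th = R_1‖R_2 = 19.3 kΩ.
Base-emitter loop: V_Th = I_B·R_Th + V_BE + (β+1)I_B·R_E, so I_B = (4.55 − 0.7) / (19.3 + 251×0.39) = 0.0328 mA.
I_C = β·I_B = 250×0.0328 = 8.21 mA, and I_E = (β+1)I_B = 8.24 mA.
V_CE = V_CC − I_C·R_C − I_E·R_E = 16 − 8.21×0.56 − 8.24×0.39 = 8.19 V.
V_CE = 8.19 V > 0.2 V confirms active-region operation.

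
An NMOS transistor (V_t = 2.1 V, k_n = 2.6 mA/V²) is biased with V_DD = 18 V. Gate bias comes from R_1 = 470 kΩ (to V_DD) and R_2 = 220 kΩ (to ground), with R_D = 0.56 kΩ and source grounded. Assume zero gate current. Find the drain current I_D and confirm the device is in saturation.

I_D ≈ 17 mA

V_G = V_DD·R_2/(R_1+R_2) = 18×220/690 = 5.74 V. With the source grounded, V_GS = V_G = 5.74 V.
Assume saturation: I_D = (k_n/2)(V_GS − V_t)² = (2.6/2)×(5.74 − 2.1)² = 1.3×3.64² = 17.2 mA.
V_DS = V_DD − I_D·R_D = 18 − 17.2×0.56 = 8.36 V.
Saturation requires V_DS ≥ V_GS − V_t = 3.64 V; 8.36 ≥ 3.64 ✓.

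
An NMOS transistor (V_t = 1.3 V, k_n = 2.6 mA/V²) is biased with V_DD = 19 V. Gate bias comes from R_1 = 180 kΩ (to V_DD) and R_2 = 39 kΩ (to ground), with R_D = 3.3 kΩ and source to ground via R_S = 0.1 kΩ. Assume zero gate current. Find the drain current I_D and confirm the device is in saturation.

I_D ≈ 3.8 mA

V_G = V_DD·R_2/(R_1+R_2) = 19×39/219 = 3.38 V.
Assume saturation: I_D = (k_n/2)(V_GS − V_t)² with V_GS = V_G − I_D·R_S = 3.38 − 0.1·I_D.
Substituting gives 0.013·I_D² − 1.54·I_D + 5.64 = 0, with roots I_D = 3.78 or 115 mA.
The root I_D = 115 mA gives V_GS = -8.1 V ≤ V_t, so take I_D = 3.78 mA.
Then V_GS = 3.01 V and V_DS = V_DD − I_D(R_D+R_S) = 19 − 3.78×3.4 = 6.14 V.
Saturation requires V_DS ≥ V_GS − V_t = 1.71 V; 6.14 ≥ 1.71 ✓.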